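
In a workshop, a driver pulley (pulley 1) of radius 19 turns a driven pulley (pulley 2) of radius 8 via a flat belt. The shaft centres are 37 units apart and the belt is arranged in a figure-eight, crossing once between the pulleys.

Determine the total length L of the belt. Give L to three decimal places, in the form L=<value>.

crossed belt: β = asin((r1+r2)/C) = asin(27/37) = 46.8637°
wrap1 = wrap2 = π + 2β = 273.7275°
tangent length = C·cosβ = 25.2982
L = (r1+r2)·wrap + 2·C·cosβ = 27·4.7774 + 2·25.2982 = 179.5875

L=179.587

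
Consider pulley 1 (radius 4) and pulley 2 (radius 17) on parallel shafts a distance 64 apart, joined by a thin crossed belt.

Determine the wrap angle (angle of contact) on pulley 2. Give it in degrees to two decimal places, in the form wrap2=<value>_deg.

wrap2=218.31_deg

crossed belt: β = asin((r1+r2)/C) = asin(21/64) = 19.1550°
wrap1 = wrap2 = π + 2β = 218.3100°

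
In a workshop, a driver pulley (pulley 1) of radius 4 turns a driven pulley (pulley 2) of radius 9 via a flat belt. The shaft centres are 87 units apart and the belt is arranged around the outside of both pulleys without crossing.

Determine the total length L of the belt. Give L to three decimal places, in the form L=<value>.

open belt: β = asin((r2−r1)/C) = asin(5/87) = 3.2947°
wrap1 = π − 2β = 173.4106°
wrap2 = π + 2β = 186.5894°
tangent length = C·cosβ = 86.8562
L = r1·wrap1 + r2·wrap2 + 2·C·cosβ = 4·3.0266 + 9·3.2566 + 2·86.8562 = 215.1281

L=215.128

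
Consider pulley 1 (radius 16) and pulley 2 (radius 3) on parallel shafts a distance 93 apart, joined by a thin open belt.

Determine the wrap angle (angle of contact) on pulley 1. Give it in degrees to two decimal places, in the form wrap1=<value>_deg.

open belt: β = asin((r2−r1)/C) = asin(-13/93) = -8.0354°
wrap1 = π − 2β = 196.0708°
wrap2 = π + 2β = 163.9292°

wrap1=196.07_deg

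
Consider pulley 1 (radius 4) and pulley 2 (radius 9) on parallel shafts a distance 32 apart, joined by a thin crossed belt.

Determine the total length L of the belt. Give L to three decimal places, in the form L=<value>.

crossed belt: β = asin((r1+r2)/C) = asin(13/32) = 23.9695°
wrap1 = wrap2 = π + 2β = 227.9390°
tangent length = C·cosβ = 29.2404
L = (r1+r2)·wrap + 2·C·cosβ = 13·3.9783 + 2·29.2404 = 110.1985

L=110.198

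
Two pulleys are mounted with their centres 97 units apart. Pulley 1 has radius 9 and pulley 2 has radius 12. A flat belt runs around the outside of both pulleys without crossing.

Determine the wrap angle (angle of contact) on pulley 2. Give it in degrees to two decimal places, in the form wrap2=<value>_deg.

open belt: β = asin((r2−r1)/C) = asin(3/97) = 1.7723°
wrap1 = π − 2β = 176.4554°
wrap2 = π + 2β = 183.5446°

wrap2=183.54_deg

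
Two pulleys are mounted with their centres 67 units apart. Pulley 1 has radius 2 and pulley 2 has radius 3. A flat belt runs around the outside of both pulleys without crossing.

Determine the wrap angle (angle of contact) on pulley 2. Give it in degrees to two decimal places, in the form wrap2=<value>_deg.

open belt: β = asin((r2−r1)/C) = asin(1/67) = 0.8552°
wrap1 = π − 2β = 178.2896°
wrap2 = π + 2β = 181.7104°

wrap2=181.71_deg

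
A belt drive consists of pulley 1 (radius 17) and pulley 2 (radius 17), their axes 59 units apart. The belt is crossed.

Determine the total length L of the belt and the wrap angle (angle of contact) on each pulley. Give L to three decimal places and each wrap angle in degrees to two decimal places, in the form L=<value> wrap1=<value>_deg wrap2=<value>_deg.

L=245.013 wrap1=250.38_deg wrap2=250.38_deg

crossed belt: β = asin((r1+r2)/C) = asin(34/59) = 35.1887°
wrap1 = wrap2 = π + 2β = 250.3774°
tangent length = C·cosβ = 48.2183
L = (r1+r2)·wrap + 2·C·cosβ = 34·4.3699 + 2·48.2183 = 245.0135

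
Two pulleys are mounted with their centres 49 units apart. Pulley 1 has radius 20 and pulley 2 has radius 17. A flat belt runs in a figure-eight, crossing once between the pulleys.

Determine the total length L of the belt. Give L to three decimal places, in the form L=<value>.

L=243.818

crossed belt: β = asin((r1+r2)/C) = asin(37/49) = 49.0343°
wrap1 = wrap2 = π + 2β = 278.0686°
tangent length = C·cosβ = 32.1248
L = (r1+r2)·wrap + 2·C·cosβ = 37·4.8532 + 2·32.1248 = 243.8184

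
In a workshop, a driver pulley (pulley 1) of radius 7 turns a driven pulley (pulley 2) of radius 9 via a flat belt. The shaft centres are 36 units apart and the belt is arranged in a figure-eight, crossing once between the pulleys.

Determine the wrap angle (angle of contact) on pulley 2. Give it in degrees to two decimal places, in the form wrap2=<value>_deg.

wrap2=232.78_deg

crossed belt: β = asin((r1+r2)/C) = asin(16/36) = 26.3878°
wrap1 = wrap2 = π + 2β = 232.7756°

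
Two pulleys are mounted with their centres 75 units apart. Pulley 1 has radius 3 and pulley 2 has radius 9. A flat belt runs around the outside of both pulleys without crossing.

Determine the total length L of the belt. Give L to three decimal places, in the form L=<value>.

open belt: β = asin((r2−r1)/C) = asin(6/75) = 4.5886°
wrap1 = π − 2β = 170.8229°
wrap2 = π + 2β = 189.1771°
tangent length = C·cosβ = 74.7596
L = r1·wrap1 + r2·wrap2 + 2·C·cosβ = 3·2.9814 + 9·3.3018 + 2·74.7596 = 188.1794

L=188.179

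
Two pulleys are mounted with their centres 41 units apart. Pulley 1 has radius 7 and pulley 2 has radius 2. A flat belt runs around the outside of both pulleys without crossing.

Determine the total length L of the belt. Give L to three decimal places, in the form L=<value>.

L=110.885

open belt: β = asin((r2−r1)/C) = asin(-5/41) = -7.0047°
wrap1 = π − 2β = 194.0095°
wrap2 = π + 2β = 165.9905°
tangent length = C·cosβ = 40.6940
L = r1·wrap1 + r2·wrap2 + 2·C·cosβ = 7·3.3861 + 2·2.8971 + 2·40.6940 = 110.8848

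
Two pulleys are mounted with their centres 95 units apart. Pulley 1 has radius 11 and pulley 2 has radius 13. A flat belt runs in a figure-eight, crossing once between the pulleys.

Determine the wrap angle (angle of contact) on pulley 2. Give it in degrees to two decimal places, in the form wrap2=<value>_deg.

wrap2=209.27_deg

crossed belt: β = asin((r1+r2)/C) = asin(24/95) = 14.6333°
wrap1 = wrap2 = π + 2β = 209.2666°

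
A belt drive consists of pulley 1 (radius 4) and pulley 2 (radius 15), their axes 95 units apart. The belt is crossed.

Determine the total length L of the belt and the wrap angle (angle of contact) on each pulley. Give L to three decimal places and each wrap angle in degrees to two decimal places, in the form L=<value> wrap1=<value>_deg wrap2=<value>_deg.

L=253.503 wrap1=203.07_deg wrap2=203.07_deg

crossed belt: β = asin((r1+r2)/C) = asin(19/95) = 11.5370°
wrap1 = wrap2 = π + 2β = 203.0739°
tangent length = C·cosβ = 93.0806
L = (r1+r2)·wrap + 2·C·cosβ = 19·3.5443 + 2·93.0806 = 253.5031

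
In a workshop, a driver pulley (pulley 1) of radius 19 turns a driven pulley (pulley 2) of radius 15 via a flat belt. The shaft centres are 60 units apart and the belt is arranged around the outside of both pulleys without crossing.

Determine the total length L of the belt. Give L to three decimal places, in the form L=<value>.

L=227.081

open belt: β = asin((r2−r1)/C) = asin(-4/60) = -3.8226°
wrap1 = π − 2β = 187.6451°
wrap2 = π + 2β = 172.3549°
tangent length = C·cosβ = 59.8665
L = r1·wrap1 + r2·wrap2 + 2·C·cosβ = 19·3.2750 + 15·3.0082 + 2·59.8665 = 227.0809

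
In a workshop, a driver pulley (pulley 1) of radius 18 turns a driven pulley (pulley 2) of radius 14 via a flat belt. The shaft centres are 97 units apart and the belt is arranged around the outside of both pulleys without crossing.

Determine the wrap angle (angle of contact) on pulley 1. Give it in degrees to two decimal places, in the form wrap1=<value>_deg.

open belt: β = asin((r2−r1)/C) = asin(-4/97) = -2.3634°
wrap1 = π − 2β = 184.7268°
wrap2 = π + 2β = 175.2732°

wrap1=184.73_deg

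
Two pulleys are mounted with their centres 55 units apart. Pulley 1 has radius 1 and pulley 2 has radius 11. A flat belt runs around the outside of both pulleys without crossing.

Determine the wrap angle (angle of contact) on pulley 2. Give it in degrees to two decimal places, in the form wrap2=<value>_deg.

wrap2=200.95_deg

open belt: β = asin((r2−r1)/C) = asin(10/55) = 10.4757°
wrap1 = π − 2β = 159.0486°
wrap2 = π + 2β = 200.9514°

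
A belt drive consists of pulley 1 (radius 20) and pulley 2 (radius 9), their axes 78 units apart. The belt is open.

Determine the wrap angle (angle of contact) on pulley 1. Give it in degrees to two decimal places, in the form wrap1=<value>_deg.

open belt: β = asin((r2−r1)/C) = asin(-11/78) = -8.1072°
wrap1 = π − 2β = 196.2144°
wrap2 = π + 2β = 163.7856°

wrap1=196.21_deg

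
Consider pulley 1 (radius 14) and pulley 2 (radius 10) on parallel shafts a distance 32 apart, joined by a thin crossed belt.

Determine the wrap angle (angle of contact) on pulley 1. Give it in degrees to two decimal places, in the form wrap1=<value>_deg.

wrap1=277.18_deg

crossed belt: β = asin((r1+r2)/C) = asin(24/32) = 48.5904°
wrap1 = wrap2 = π + 2β = 277.1808°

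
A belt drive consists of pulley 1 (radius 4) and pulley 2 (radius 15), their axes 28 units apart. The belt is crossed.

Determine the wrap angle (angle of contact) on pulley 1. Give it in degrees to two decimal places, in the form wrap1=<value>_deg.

wrap1=265.46_deg

crossed belt: β = asin((r1+r2)/C) = asin(19/28) = 42.7321°
wrap1 = wrap2 = π + 2β = 265.4642°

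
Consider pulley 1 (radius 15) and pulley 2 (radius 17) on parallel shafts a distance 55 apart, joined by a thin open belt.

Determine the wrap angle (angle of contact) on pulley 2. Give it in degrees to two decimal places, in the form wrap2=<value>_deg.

open belt: β = asin((r2−r1)/C) = asin(2/55) = 2.0839°
wrap1 = π − 2β = 175.8321°
wrap2 = π + 2β = 184.1679°

wrap2=184.17_deg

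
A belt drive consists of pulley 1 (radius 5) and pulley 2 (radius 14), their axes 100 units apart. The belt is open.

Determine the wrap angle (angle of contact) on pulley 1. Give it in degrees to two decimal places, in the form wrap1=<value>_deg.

open belt: β = asin((r2−r1)/C) = asin(9/100) = 5.1636°
wrap1 = π − 2β = 169.6728°
wrap2 = π + 2β = 190.3272°

wrap1=169.67_deg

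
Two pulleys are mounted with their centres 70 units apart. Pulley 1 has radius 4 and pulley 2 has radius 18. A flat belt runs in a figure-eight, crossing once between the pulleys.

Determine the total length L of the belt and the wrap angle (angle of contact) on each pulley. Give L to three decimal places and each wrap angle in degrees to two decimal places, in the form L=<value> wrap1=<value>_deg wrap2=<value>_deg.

L=216.088 wrap1=216.64_deg wrap2=216.64_deg

crossed belt: β = asin((r1+r2)/C) = asin(22/70) = 18.3177°
wrap1 = wrap2 = π + 2β = 216.6354°
tangent length = C·cosβ = 66.4530
L = (r1+r2)·wrap + 2·C·cosβ = 22·3.7810 + 2·66.4530 = 216.0880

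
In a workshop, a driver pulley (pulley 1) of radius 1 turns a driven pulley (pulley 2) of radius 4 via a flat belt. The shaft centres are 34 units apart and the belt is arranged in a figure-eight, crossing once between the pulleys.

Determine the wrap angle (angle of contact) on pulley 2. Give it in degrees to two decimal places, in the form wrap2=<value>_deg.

wrap2=196.91_deg

crossed belt: β = asin((r1+r2)/C) = asin(5/34) = 8.4565°
wrap1 = wrap2 = π + 2β = 196.9130°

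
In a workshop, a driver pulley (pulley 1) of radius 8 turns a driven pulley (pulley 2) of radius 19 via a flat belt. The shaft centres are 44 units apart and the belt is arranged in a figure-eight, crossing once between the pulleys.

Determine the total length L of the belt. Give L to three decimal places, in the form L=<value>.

crossed belt: β = asin((r1+r2)/C) = asin(27/44) = 37.8529°
wrap1 = wrap2 = π + 2β = 255.7058°
tangent length = C·cosβ = 34.7419
L = (r1+r2)·wrap + 2·C·cosβ = 27·4.4629 + 2·34.7419 = 189.9823

L=189.982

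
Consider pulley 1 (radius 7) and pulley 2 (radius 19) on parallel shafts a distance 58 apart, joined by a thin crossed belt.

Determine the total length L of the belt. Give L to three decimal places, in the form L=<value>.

crossed belt: β = asin((r1+r2)/C) = asin(26/58) = 26.6331°
wrap1 = wrap2 = π + 2β = 233.2662°
tangent length = C·cosβ = 51.8459
L = (r1+r2)·wrap + 2·C·cosβ = 26·4.0713 + 2·51.8459 = 209.5447

L=209.545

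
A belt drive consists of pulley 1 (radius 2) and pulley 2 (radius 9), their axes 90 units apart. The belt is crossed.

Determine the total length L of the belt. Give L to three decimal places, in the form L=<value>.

crossed belt: β = asin((r1+r2)/C) = asin(11/90) = 7.0204°
wrap1 = wrap2 = π + 2β = 194.0407°
tangent length = C·cosβ = 89.3252
L = (r1+r2)·wrap + 2·C·cosβ = 11·3.3866 + 2·89.3252 = 215.9036

L=215.904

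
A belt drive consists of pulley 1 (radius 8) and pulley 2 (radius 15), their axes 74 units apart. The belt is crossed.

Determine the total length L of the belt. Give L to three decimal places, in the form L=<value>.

L=227.465

crossed belt: β = asin((r1+r2)/C) = asin(23/74) = 18.1081°
wrap1 = wrap2 = π + 2β = 216.2162°
tangent length = C·cosβ = 70.3349
L = (r1+r2)·wrap + 2·C·cosβ = 23·3.7737 + 2·70.3349 = 227.4646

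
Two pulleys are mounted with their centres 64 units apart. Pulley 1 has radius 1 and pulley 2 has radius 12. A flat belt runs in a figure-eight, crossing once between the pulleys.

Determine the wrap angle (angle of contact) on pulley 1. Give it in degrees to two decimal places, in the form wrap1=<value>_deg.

crossed belt: β = asin((r1+r2)/C) = asin(13/64) = 11.7198°
wrap1 = wrap2 = π + 2β = 203.4395°

wrap1=203.44_deg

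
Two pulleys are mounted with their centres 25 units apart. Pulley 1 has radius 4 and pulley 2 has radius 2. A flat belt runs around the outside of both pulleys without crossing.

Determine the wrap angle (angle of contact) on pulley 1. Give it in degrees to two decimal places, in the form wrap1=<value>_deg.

wrap1=189.18_deg

open belt: β = asin((r2−r1)/C) = asin(-2/25) = -4.5886°
wrap1 = π − 2β = 189.1771°
wrap2 = π + 2β = 170.8229°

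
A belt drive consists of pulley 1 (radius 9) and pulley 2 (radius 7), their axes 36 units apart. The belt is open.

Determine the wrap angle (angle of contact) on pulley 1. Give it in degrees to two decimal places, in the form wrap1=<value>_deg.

wrap1=186.37_deg

open belt: β = asin((r2−r1)/C) = asin(-2/36) = -3.1847°
wrap1 = π − 2β = 186.3695°
wrap2 = π + 2β = 173.6305°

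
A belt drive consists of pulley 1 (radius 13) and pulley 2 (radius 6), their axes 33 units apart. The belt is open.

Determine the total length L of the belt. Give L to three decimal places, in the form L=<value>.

open belt: β = asin((r2−r1)/C) = asin(-7/33) = -12.2467°
wrap1 = π − 2β = 204.4934°
wrap2 = π + 2β = 155.5066°
tangent length = C·cosβ = 32.2490
L = r1·wrap1 + r2·wrap2 + 2·C·cosβ = 13·3.5691 + 6·2.7141 + 2·32.2490 = 127.1808

L=127.181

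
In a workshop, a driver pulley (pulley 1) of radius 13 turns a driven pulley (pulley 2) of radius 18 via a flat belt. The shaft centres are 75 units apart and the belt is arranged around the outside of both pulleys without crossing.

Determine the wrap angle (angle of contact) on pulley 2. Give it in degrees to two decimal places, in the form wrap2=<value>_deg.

wrap2=187.65_deg

open belt: β = asin((r2−r1)/C) = asin(5/75) = 3.8226°
wrap1 = π − 2β = 172.3549°
wrap2 = π + 2β = 187.6451°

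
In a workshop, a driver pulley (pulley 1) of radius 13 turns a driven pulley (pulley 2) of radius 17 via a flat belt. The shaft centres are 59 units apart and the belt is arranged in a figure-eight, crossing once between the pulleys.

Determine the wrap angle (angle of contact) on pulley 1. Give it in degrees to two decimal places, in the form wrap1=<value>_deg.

crossed belt: β = asin((r1+r2)/C) = asin(30/59) = 30.5623°
wrap1 = wrap2 = π + 2β = 241.1246°

wrap1=241.12_deg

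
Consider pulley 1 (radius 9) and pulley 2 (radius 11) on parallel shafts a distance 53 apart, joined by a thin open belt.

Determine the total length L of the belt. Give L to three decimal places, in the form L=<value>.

L=168.907

open belt: β = asin((r2−r1)/C) = asin(2/53) = 2.1626°
wrap1 = π − 2β = 175.6748°
wrap2 = π + 2β = 184.3252°
tangent length = C·cosβ = 52.9623
L = r1·wrap1 + r2·wrap2 + 2·C·cosβ = 9·3.0661 + 11·3.2171 + 2·52.9623 = 168.9073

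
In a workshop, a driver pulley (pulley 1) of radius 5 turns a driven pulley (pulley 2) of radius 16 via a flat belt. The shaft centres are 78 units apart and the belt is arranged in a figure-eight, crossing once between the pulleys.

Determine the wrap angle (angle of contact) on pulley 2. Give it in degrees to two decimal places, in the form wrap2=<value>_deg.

wrap2=211.24_deg

crossed belt: β = asin((r1+r2)/C) = asin(21/78) = 15.6185°
wrap1 = wrap2 = π + 2β = 211.2370°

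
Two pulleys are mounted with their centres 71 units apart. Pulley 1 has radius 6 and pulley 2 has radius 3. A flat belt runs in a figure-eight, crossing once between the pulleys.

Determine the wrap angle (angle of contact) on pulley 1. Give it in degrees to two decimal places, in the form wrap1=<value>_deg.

crossed belt: β = asin((r1+r2)/C) = asin(9/71) = 7.2824°
wrap1 = wrap2 = π + 2β = 194.5649°

wrap1=194.56_deg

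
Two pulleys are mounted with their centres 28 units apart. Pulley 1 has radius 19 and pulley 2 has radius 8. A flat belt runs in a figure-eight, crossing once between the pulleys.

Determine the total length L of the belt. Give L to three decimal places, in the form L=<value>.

crossed belt: β = asin((r1+r2)/C) = asin(27/28) = 74.6411°
wrap1 = wrap2 = π + 2β = 329.2822°
tangent length = C·cosβ = 7.4162
L = (r1+r2)·wrap + 2·C·cosβ = 27·5.7471 + 2·7.4162 = 170.0030

L=170.003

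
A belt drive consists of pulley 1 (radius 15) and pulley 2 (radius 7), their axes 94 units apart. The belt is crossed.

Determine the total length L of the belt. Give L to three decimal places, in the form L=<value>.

crossed belt: β = asin((r1+r2)/C) = asin(22/94) = 13.5352°
wrap1 = wrap2 = π + 2β = 207.0704°
tangent length = C·cosβ = 91.3893
L = (r1+r2)·wrap + 2·C·cosβ = 22·3.6141 + 2·91.3893 = 262.2879

L=262.288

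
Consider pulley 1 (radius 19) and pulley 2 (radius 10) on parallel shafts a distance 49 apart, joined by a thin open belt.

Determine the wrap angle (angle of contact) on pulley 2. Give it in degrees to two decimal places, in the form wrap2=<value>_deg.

wrap2=158.83_deg

open belt: β = asin((r2−r1)/C) = asin(-9/49) = -10.5838°
wrap1 = π − 2β = 201.1676°
wrap2 = π + 2β = 158.8324°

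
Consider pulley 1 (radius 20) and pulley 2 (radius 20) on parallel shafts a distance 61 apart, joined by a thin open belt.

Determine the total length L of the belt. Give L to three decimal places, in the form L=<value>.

open belt: β = asin((r2−r1)/C) = asin(0/61) = 0.0000°
wrap1 = π − 2β = 180.0000°
wrap2 = π + 2β = 180.0000°
tangent length = C·cosβ = 61.0000
L = r1·wrap1 + r2·wrap2 + 2·C·cosβ = 20·3.1416 + 20·3.1416 + 2·61.0000 = 247.6637

L=247.664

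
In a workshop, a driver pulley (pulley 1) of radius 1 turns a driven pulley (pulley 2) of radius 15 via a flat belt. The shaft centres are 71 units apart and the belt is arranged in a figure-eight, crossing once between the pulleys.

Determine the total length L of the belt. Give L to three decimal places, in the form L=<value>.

L=195.887

crossed belt: β = asin((r1+r2)/C) = asin(16/71) = 13.0236°
wrap1 = wrap2 = π + 2β = 206.0472°
tangent length = C·cosβ = 69.1737
L = (r1+r2)·wrap + 2·C·cosβ = 16·3.5962 + 2·69.1737 = 195.8866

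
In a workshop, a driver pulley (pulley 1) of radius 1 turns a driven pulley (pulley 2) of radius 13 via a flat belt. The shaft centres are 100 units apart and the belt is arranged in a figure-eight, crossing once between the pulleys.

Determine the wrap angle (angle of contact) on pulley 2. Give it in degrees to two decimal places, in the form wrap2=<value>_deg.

wrap2=196.10_deg

crossed belt: β = asin((r1+r2)/C) = asin(14/100) = 8.0478°
wrap1 = wrap2 = π + 2β = 196.0957°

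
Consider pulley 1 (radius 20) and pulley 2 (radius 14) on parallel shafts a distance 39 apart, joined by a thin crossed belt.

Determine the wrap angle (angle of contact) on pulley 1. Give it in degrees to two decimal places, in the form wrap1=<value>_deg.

wrap1=301.34_deg

crossed belt: β = asin((r1+r2)/C) = asin(34/39) = 60.6679°
wrap1 = wrap2 = π + 2β = 301.3358°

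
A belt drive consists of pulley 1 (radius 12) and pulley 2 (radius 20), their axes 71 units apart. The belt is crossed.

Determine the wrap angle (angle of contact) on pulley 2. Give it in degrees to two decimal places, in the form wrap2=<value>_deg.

crossed belt: β = asin((r1+r2)/C) = asin(32/71) = 26.7889°
wrap1 = wrap2 = π + 2β = 233.5778°

wrap2=233.58_deg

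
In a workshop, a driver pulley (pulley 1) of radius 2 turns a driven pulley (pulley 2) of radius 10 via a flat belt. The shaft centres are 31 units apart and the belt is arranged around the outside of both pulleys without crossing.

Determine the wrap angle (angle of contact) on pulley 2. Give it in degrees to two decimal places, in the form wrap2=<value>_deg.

wrap2=209.91_deg

open belt: β = asin((r2−r1)/C) = asin(8/31) = 14.9552°
wrap1 = π − 2β = 150.0895°
wrap2 = π + 2β = 209.9105°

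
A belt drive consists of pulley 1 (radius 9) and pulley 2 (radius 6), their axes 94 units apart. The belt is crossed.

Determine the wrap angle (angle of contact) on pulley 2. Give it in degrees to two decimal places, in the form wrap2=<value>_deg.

wrap2=198.36_deg

crossed belt: β = asin((r1+r2)/C) = asin(15/94) = 9.1822°
wrap1 = wrap2 = π + 2β = 198.3644°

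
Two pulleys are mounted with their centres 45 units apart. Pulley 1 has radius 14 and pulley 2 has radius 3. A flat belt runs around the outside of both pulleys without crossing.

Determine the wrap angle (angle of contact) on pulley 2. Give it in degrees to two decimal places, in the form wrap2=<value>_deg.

open belt: β = asin((r2−r1)/C) = asin(-11/45) = -14.1490°
wrap1 = π − 2β = 208.2980°
wrap2 = π + 2β = 151.7020°

wrap2=151.70_deg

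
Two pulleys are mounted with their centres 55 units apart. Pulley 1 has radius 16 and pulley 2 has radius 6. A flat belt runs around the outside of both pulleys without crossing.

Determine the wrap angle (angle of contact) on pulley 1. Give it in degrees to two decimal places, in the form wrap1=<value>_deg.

open belt: β = asin((r2−r1)/C) = asin(-10/55) = -10.4757°
wrap1 = π − 2β = 200.9514°
wrap2 = π + 2β = 159.0486°

wrap1=200.95_deg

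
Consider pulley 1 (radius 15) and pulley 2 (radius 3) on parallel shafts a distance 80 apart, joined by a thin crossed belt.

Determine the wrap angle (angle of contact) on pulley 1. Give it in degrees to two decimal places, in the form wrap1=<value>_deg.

crossed belt: β = asin((r1+r2)/C) = asin(18/80) = 13.0029°
wrap1 = wrap2 = π + 2β = 206.0058°

wrap1=206.01_deg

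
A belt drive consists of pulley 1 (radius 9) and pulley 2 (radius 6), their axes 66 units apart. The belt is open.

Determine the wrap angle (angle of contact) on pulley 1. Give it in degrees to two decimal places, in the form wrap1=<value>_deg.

wrap1=185.21_deg

open belt: β = asin((r2−r1)/C) = asin(-3/66) = -2.6053°
wrap1 = π − 2β = 185.2105°
wrap2 = π + 2β = 174.7895°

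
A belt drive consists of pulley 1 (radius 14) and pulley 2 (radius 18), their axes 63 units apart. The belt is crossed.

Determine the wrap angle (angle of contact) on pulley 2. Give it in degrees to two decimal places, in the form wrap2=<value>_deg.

wrap2=241.05_deg

crossed belt: β = asin((r1+r2)/C) = asin(32/63) = 30.5265°
wrap1 = wrap2 = π + 2β = 241.0530°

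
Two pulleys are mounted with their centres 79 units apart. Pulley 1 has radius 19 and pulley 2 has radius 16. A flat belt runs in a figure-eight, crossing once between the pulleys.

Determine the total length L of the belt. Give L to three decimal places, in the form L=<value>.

crossed belt: β = asin((r1+r2)/C) = asin(35/79) = 26.2979°
wrap1 = wrap2 = π + 2β = 232.5958°
tangent length = C·cosβ = 70.8237
L = (r1+r2)·wrap + 2·C·cosβ = 35·4.0596 + 2·70.8237 = 283.7321

L=283.732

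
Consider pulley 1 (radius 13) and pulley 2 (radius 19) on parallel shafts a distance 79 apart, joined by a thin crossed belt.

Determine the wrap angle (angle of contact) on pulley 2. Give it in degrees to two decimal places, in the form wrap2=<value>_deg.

crossed belt: β = asin((r1+r2)/C) = asin(32/79) = 23.8951°
wrap1 = wrap2 = π + 2β = 227.7902°

wrap2=227.79_deg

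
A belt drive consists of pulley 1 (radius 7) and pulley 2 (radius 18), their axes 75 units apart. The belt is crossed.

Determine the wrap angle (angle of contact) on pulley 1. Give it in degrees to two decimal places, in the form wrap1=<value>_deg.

crossed belt: β = asin((r1+r2)/C) = asin(25/75) = 19.4712°
wrap1 = wrap2 = π + 2β = 218.9424°

wrap1=218.94_deg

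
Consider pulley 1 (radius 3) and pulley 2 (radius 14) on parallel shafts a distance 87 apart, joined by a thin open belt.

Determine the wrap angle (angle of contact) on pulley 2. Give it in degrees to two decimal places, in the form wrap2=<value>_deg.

open belt: β = asin((r2−r1)/C) = asin(11/87) = 7.2637°
wrap1 = π − 2β = 165.4725°
wrap2 = π + 2β = 194.5275°

wrap2=194.53_deg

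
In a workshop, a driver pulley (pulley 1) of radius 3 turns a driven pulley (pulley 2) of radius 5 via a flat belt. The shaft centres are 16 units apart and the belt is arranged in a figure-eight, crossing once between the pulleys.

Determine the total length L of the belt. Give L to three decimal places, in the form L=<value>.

L=61.223

crossed belt: β = asin((r1+r2)/C) = asin(8/16) = 30.0000°
wrap1 = wrap2 = π + 2β = 240.0000°
tangent length = C·cosβ = 13.8564
L = (r1+r2)·wrap + 2·C·cosβ = 8·4.1888 + 2·13.8564 = 61.2231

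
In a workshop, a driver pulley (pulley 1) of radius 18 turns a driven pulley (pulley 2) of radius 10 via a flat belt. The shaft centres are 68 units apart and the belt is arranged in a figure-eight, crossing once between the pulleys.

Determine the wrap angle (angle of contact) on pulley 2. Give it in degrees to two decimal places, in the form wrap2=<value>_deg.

wrap2=228.63_deg

crossed belt: β = asin((r1+r2)/C) = asin(28/68) = 24.3157°
wrap1 = wrap2 = π + 2β = 228.6315°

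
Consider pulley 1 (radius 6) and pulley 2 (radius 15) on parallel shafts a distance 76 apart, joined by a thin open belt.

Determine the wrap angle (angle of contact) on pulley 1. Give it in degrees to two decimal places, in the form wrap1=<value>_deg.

open belt: β = asin((r2−r1)/C) = asin(9/76) = 6.8010°
wrap1 = π − 2β = 166.3980°
wrap2 = π + 2β = 193.6020°

wrap1=166.40_deg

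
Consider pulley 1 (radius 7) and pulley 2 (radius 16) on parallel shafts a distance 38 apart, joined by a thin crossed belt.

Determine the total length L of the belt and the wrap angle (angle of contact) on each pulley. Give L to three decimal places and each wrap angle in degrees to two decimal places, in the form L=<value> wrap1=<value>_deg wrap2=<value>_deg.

crossed belt: β = asin((r1+r2)/C) = asin(23/38) = 37.2478°
wrap1 = wrap2 = π + 2β = 254.4956°
tangent length = C·cosβ = 30.2490
L = (r1+r2)·wrap + 2·C·cosβ = 23·4.4418 + 2·30.2490 = 162.6590

L=162.659 wrap1=254.50_deg wrap2=254.50_deg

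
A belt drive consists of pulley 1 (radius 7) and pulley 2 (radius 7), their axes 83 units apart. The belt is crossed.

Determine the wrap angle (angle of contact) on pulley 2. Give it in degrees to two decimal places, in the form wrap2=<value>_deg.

wrap2=199.42_deg

crossed belt: β = asin((r1+r2)/C) = asin(14/83) = 9.7108°
wrap1 = wrap2 = π + 2β = 199.4215°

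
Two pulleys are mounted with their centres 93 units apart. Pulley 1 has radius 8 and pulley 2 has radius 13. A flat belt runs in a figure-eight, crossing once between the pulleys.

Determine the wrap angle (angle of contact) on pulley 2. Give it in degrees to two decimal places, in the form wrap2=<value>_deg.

crossed belt: β = asin((r1+r2)/C) = asin(21/93) = 13.0503°
wrap1 = wrap2 = π + 2β = 206.1006°

wrap2=206.10_deg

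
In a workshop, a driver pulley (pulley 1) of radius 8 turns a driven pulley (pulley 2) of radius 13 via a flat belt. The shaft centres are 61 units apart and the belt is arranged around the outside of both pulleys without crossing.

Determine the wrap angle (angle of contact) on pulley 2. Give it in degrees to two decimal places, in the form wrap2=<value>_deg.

open belt: β = asin((r2−r1)/C) = asin(5/61) = 4.7017°
wrap1 = π − 2β = 170.5967°
wrap2 = π + 2β = 189.4033°

wrap2=189.40_deg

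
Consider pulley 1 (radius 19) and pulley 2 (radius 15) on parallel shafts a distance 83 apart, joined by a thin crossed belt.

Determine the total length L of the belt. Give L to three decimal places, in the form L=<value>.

L=286.947

crossed belt: β = asin((r1+r2)/C) = asin(34/83) = 24.1821°
wrap1 = wrap2 = π + 2β = 228.3643°
tangent length = C·cosβ = 75.7166
L = (r1+r2)·wrap + 2·C·cosβ = 34·3.9857 + 2·75.7166 = 286.9472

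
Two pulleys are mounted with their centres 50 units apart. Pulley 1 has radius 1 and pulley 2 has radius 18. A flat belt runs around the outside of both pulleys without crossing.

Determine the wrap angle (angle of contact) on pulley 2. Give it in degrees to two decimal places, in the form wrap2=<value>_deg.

wrap2=219.75_deg

open belt: β = asin((r2−r1)/C) = asin(17/50) = 19.8769°
wrap1 = π − 2β = 140.2463°
wrap2 = π + 2β = 219.7537°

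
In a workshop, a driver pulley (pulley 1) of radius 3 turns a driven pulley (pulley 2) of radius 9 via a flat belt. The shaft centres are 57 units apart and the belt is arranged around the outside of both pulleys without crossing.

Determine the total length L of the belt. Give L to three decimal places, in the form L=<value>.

L=152.331

open belt: β = asin((r2−r1)/C) = asin(6/57) = 6.0423°
wrap1 = π − 2β = 167.9153°
wrap2 = π + 2β = 192.0847°
tangent length = C·cosβ = 56.6833
L = r1·wrap1 + r2·wrap2 + 2·C·cosβ = 3·2.9307 + 9·3.3525 + 2·56.6833 = 152.3313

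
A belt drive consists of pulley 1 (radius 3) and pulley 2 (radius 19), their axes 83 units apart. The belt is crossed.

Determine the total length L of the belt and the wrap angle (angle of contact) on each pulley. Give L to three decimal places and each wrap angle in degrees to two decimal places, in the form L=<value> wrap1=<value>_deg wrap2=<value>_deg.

L=240.981 wrap1=210.74_deg wrap2=210.74_deg

crossed belt: β = asin((r1+r2)/C) = asin(22/83) = 15.3705°
wrap1 = wrap2 = π + 2β = 210.7411°
tangent length = C·cosβ = 80.0312
L = (r1+r2)·wrap + 2·C·cosβ = 22·3.6781 + 2·80.0312 = 240.9812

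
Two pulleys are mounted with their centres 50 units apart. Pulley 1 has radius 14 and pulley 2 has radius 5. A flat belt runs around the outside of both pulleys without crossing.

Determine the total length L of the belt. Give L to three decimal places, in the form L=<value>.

L=161.315

open belt: β = asin((r2−r1)/C) = asin(-9/50) = -10.3698°
wrap1 = π − 2β = 200.7395°
wrap2 = π + 2β = 159.2605°
tangent length = C·cosβ = 49.1833
L = r1·wrap1 + r2·wrap2 + 2·C·cosβ = 14·3.5036 + 5·2.7796 + 2·49.1833 = 161.3147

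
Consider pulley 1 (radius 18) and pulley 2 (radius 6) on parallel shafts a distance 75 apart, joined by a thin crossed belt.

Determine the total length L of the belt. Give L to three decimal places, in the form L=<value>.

L=233.146

crossed belt: β = asin((r1+r2)/C) = asin(24/75) = 18.6629°
wrap1 = wrap2 = π + 2β = 217.3258°
tangent length = C·cosβ = 71.0563
L = (r1+r2)·wrap + 2·C·cosβ = 24·3.7931 + 2·71.0563 = 233.1459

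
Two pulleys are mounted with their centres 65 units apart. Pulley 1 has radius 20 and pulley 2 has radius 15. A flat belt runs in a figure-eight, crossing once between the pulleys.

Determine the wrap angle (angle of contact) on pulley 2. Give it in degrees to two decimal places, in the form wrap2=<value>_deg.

wrap2=245.16_deg

crossed belt: β = asin((r1+r2)/C) = asin(35/65) = 32.5790°
wrap1 = wrap2 = π + 2β = 245.1579°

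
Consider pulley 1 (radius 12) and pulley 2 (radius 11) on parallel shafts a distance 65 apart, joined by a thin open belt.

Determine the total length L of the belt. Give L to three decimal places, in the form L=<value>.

L=202.272

open belt: β = asin((r2−r1)/C) = asin(-1/65) = -0.8815°
wrap1 = π − 2β = 181.7630°
wrap2 = π + 2β = 178.2370°
tangent length = C·cosβ = 64.9923
L = r1·wrap1 + r2·wrap2 + 2·C·cosβ = 12·3.1724 + 11·3.1108 + 2·64.9923 = 202.2720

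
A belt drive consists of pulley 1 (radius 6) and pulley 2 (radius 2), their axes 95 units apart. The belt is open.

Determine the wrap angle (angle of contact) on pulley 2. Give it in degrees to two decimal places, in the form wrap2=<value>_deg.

wrap2=175.17_deg

open belt: β = asin((r2−r1)/C) = asin(-4/95) = -2.4132°
wrap1 = π − 2β = 184.8263°
wrap2 = π + 2β = 175.1737°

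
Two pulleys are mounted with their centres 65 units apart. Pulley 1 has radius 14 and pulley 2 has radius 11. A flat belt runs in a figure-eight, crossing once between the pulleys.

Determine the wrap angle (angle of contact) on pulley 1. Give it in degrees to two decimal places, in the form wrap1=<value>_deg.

crossed belt: β = asin((r1+r2)/C) = asin(25/65) = 22.6199°
wrap1 = wrap2 = π + 2β = 225.2397°

wrap1=225.24_deg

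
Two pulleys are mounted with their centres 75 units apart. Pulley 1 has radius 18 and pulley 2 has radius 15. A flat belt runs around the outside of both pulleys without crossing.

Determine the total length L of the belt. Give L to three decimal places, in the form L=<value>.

open belt: β = asin((r2−r1)/C) = asin(-3/75) = -2.2924°
wrap1 = π − 2β = 184.5849°
wrap2 = π + 2β = 175.4151°
tangent length = C·cosβ = 74.9400
L = r1·wrap1 + r2·wrap2 + 2·C·cosβ = 18·3.2216 + 15·3.0616 + 2·74.9400 = 253.7926

L=253.793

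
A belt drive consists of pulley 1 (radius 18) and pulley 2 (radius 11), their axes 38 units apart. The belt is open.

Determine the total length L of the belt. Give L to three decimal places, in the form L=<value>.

L=168.399

open belt: β = asin((r2−r1)/C) = asin(-7/38) = -10.6151°
wrap1 = π − 2β = 201.2302°
wrap2 = π + 2β = 158.7698°
tangent length = C·cosβ = 37.3497
L = r1·wrap1 + r2·wrap2 + 2·C·cosβ = 18·3.5121 + 11·2.7711 + 2·37.3497 = 168.3993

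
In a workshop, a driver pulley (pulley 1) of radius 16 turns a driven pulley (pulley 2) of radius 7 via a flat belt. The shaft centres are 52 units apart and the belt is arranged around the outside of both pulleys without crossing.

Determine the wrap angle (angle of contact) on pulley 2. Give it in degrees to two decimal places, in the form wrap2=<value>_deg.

wrap2=160.07_deg

open belt: β = asin((r2−r1)/C) = asin(-9/52) = -9.9668°
wrap1 = π − 2β = 199.9335°
wrap2 = π + 2β = 160.0665°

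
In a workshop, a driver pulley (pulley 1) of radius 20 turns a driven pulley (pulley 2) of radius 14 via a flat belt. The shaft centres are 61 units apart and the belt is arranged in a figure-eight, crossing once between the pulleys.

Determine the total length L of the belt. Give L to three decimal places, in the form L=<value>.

L=248.309

crossed belt: β = asin((r1+r2)/C) = asin(34/61) = 33.8746°
wrap1 = wrap2 = π + 2β = 247.7492°
tangent length = C·cosβ = 50.6458
L = (r1+r2)·wrap + 2·C·cosβ = 34·4.3240 + 2·50.6458 = 248.3090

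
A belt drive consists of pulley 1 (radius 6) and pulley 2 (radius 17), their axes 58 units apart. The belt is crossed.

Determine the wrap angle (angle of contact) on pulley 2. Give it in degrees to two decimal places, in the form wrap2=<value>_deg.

wrap2=226.73_deg

crossed belt: β = asin((r1+r2)/C) = asin(23/58) = 23.3628°
wrap1 = wrap2 = π + 2β = 226.7256°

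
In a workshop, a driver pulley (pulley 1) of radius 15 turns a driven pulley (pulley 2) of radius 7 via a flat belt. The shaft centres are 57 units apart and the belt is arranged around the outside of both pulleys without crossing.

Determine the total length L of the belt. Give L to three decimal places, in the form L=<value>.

L=184.240

open belt: β = asin((r2−r1)/C) = asin(-8/57) = -8.0682°
wrap1 = π − 2β = 196.1363°
wrap2 = π + 2β = 163.8637°
tangent length = C·cosβ = 56.4358
L = r1·wrap1 + r2·wrap2 + 2·C·cosβ = 15·3.4232 + 7·2.8600 + 2·56.4358 = 184.2397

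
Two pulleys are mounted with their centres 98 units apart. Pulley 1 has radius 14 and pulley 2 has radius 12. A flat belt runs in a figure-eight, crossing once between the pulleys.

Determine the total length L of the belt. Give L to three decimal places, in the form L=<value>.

crossed belt: β = asin((r1+r2)/C) = asin(26/98) = 15.3851°
wrap1 = wrap2 = π + 2β = 210.7703°
tangent length = C·cosβ = 94.4881
L = (r1+r2)·wrap + 2·C·cosβ = 26·3.6786 + 2·94.4881 = 284.6207

L=284.621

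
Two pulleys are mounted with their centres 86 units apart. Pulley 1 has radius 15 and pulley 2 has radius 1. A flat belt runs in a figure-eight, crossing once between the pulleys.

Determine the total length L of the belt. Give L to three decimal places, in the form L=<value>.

L=225.251

crossed belt: β = asin((r1+r2)/C) = asin(16/86) = 10.7222°
wrap1 = wrap2 = π + 2β = 201.4443°
tangent length = C·cosβ = 84.4985
L = (r1+r2)·wrap + 2·C·cosβ = 16·3.5159 + 2·84.4985 = 225.2509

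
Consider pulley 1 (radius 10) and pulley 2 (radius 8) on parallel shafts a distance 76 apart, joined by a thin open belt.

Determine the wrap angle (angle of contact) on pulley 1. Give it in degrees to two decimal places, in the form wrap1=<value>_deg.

open belt: β = asin((r2−r1)/C) = asin(-2/76) = -1.5080°
wrap1 = π − 2β = 183.0159°
wrap2 = π + 2β = 176.9841°

wrap1=183.02_deg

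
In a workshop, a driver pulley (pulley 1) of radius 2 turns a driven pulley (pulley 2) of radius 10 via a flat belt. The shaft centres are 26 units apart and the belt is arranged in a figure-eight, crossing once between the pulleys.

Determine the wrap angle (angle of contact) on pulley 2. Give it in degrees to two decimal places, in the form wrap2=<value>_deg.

wrap2=234.97_deg

crossed belt: β = asin((r1+r2)/C) = asin(12/26) = 27.4864°
wrap1 = wrap2 = π + 2β = 234.9729°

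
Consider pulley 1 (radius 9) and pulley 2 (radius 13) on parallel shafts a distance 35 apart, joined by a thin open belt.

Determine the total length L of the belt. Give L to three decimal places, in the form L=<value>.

L=139.573

open belt: β = asin((r2−r1)/C) = asin(4/35) = 6.5624°
wrap1 = π − 2β = 166.8751°
wrap2 = π + 2β = 193.1249°
tangent length = C·cosβ = 34.7707
L = r1·wrap1 + r2·wrap2 + 2·C·cosβ = 9·2.9125 + 13·3.3707 + 2·34.7707 = 139.5727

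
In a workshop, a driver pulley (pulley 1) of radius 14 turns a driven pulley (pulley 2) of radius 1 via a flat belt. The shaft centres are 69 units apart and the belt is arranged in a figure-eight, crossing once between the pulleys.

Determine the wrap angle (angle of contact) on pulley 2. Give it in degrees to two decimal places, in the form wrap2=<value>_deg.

crossed belt: β = asin((r1+r2)/C) = asin(15/69) = 12.5559°
wrap1 = wrap2 = π + 2β = 205.1117°

wrap2=205.11_deg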